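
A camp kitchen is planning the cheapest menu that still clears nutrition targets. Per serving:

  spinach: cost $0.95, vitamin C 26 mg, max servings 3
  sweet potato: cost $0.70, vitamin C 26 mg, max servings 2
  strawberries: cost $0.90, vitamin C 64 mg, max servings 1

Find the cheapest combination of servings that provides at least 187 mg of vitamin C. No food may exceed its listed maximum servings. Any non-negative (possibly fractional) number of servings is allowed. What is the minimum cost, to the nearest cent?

$4.89

Cost per mg of vitamin C: strawberries $0.0141, sweet potato $0.0269, spinach $0.0365.
Take 1 serving of strawberries: +64.0 mg vitamin C for $0.90 (total $0.90, still need 123.0 mg).
Take 2 servings of sweet potato: +52.0 mg vitamin C for $1.40 (total $2.30, still need 71.0 mg).
Take 2.731 servings of spinach: +71.0 mg vitamin C for $2.59 (total $4.89, still need 0.0 mg).
Greedy by cheapest-per-mg is optimal for a single linear constraint, so the minimum cost is $4.89.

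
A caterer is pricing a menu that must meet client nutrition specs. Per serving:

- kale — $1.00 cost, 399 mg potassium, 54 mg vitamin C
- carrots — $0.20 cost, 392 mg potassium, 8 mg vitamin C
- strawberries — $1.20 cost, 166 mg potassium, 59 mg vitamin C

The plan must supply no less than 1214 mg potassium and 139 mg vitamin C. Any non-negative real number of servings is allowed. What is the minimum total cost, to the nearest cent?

$2.60

This is a tiny linear program; its minimum lies at a vertex of the feasible set. List the vertices and price them.
kale only: max(1214/399, 139/54) = 3.043 servings → $3.04.
carrots only: max(1214/392, 139/8) = 17.38 servings → $3.48.
strawberries only: max(1214/166, 139/59) = 7.313 servings → $8.78.
kale + carrots with both tight: 2.491 servings and 0.5616 servings → $2.60.
kale + strawberries with both targets exact would need a negative amount; discard.
carrots + strawberries with both tight: 2.227 servings and 2.054 servings → $2.91.
So the least-cost plan costs $2.60.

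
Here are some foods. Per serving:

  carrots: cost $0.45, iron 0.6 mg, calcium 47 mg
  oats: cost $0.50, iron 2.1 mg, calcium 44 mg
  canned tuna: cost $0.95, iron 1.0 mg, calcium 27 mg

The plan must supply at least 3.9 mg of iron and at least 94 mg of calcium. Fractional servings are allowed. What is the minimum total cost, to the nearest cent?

With two linear requirements the optimum uses one or two foods; enumerate the corners.
carrots only: max(3.9/0.6, 94/47) = 6.5 servings → $2.92.
oats only: max(3.9/2.1, 94/44) = 2.136 servings → $1.07.
canned tuna only: max(3.9/1.0, 94/27) = 3.9 servings → $3.71.
carrots + oats with both tight: 0.3568 servings and 1.755 servings → $1.04.
carrots + canned tuna: the both-tight solution has a negative serving — not a feasible corner.
oats + canned tuna with both tight: 0.8898 servings and 2.031 servings → $2.37.
So the least-cost plan costs $1.04.

$1.04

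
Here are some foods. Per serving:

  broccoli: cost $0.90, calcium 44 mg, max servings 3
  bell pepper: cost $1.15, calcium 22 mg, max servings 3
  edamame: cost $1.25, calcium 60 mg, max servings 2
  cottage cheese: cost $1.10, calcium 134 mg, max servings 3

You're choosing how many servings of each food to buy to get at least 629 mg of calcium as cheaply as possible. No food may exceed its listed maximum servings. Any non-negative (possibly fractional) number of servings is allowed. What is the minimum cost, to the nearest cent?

$7.98

Cost per mg of calcium: cottage cheese $0.0082, broccoli $0.0205, edamame $0.0208, bell pepper $0.0523.
Take 3 servings of cottage cheese: +402.0 mg calcium for $3.30 (total $3.30, still need 227.0 mg).
Take 3 servings of broccoli: +132.0 mg calcium for $2.70 (total $6.00, still need 95.0 mg).
Take 1.583 servings of edamame: +95.0 mg calcium for $1.98 (total $7.98, still need 0.0 mg).
Filling from the cheapest source first is optimal under one linear minimum: $7.98.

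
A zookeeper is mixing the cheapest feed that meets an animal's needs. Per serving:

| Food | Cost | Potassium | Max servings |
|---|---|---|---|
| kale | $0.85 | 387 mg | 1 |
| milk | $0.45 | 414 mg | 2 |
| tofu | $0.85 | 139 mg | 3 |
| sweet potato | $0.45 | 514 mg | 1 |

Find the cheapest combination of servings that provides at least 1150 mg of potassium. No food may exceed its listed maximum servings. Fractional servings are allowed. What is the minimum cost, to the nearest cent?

Cost per mg of potassium: sweet potato $0.0009, milk $0.0011, kale $0.0022, tofu $0.0061.
Take 1 serving of sweet potato: +514.0 mg potassium for $0.45 (total $0.45, still need 636.0 mg).
Take 1.536 servings of milk: +636.0 mg potassium for $0.69 (total $1.14, still need 0.0 mg).
Greedy by cheapest-per-mg is optimal for a single linear constraint, so the minimum cost is $1.14.

$1.14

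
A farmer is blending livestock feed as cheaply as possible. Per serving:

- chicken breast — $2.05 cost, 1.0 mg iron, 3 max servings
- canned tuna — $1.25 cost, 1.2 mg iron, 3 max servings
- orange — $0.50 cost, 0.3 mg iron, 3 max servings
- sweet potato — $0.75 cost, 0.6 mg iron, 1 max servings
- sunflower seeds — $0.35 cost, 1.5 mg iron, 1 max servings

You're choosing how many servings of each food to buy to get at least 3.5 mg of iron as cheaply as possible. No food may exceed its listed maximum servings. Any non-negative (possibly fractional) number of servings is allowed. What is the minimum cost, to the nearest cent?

$2.43

Cost per mg of iron: sunflower seeds $0.2333, canned tuna $1.0417, sweet potato $1.2500, orange $1.6667, chicken breast $2.0500.
Take 1 serving of sunflower seeds: +1.5 mg iron for $0.35 (total $0.35, still need 2.0 mg).
Take 1.667 servings of canned tuna: +2.0 mg iron for $2.08 (total $2.43, still need 0.0 mg).
Filling from the cheapest source first is optimal under one linear minimum: $2.43.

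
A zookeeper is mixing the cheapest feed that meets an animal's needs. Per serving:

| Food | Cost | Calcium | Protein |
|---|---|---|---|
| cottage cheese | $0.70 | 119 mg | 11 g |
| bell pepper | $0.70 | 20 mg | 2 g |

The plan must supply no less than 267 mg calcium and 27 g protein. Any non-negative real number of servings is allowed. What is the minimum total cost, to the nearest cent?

At the optimum either one food covers both requirements or two foods hit both targets exactly; no other combination can be cheaper.
cottage cheese only: max(267/119, 27/11) = 2.455 servings → $1.72.
bell pepper only: max(267/20, 27/2) = 13.5 servings → $9.45.
cottage cheese + bell pepper: the both-tight solution has a negative serving — not a feasible corner.
The minimum over all feasible corners is $1.72.

$1.72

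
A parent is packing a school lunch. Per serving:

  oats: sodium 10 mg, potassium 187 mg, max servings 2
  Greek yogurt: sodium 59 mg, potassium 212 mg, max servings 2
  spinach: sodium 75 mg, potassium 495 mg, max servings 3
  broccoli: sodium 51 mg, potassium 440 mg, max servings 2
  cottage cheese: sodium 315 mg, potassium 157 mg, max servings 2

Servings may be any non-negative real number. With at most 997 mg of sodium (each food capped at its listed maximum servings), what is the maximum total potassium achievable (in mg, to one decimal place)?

Potassium per mg sodium: oats 18.7, broccoli 8.627, spinach 6.6, Greek yogurt 3.593, cottage cheese 0.4984.
Take 2 servings of oats: uses 20 mg sodium, +374.0 mg potassium (running total 374.0 mg).
Take 2 servings of broccoli: uses 102 mg sodium, +880.0 mg potassium (running total 1254.0 mg).
Take 3 servings of spinach: uses 225 mg sodium, +1485.0 mg potassium (running total 2739.0 mg).
Take 2 servings of Greek yogurt: uses 118 mg sodium, +424.0 mg potassium (running total 3163.0 mg).
Take 1.689 servings of cottage cheese: uses 532 mg sodium, +265.2 mg potassium (running total 3428.2 mg).
Filling greedily by potassium-per-mg sodium is optimal for one linear limit, giving 3428.2 mg.

3428.2 mg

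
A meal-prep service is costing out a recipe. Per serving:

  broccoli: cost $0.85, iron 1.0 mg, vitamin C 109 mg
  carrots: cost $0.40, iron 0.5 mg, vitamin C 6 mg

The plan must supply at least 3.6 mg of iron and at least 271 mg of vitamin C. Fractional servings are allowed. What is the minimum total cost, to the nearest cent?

$3.00

This is a tiny linear program; its minimum lies at a vertex of the feasible set. List the vertices and price them.
broccoli only: max(3.6/1.0, 271/109) = 3.6 servings → $3.06.
carrots only: max(3.6/0.5, 271/6) = 45.17 servings → $18.07.
broccoli + carrots with both tight: 2.348 servings and 2.503 servings → $3.00.
So the least-cost plan costs $3.00.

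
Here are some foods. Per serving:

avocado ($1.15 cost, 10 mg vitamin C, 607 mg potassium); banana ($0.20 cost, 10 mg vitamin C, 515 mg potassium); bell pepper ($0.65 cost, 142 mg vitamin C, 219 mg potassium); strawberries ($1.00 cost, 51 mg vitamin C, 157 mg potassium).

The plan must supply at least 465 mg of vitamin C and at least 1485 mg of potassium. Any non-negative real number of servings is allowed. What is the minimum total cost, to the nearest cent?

An LP optimum is at a vertex; with two nutrient constraints at most two foods are used. Check each candidate.
avocado only: max(465/10, 1485/607) = 46.5 servings → $53.48.
banana only: max(465/10, 1485/515) = 46.5 servings → $9.30.
bell pepper only: max(465/142, 1485/219) = 6.781 servings → $4.41.
strawberries only: max(465/51, 1485/157) = 9.459 servings → $9.46.
avocado + banana: intersection lies outside the first quadrant.
avocado + bell pepper with both tight: 1.298 servings and 3.183 servings → $3.56.
avocado + strawberries with both tight: 0.0929 servings and 9.099 servings → $9.21.
banana + bell pepper with both tight: 1.537 servings and 3.166 servings → $2.37.
banana + strawberries with both tight: 0.1105 servings and 9.096 servings → $9.12.
bell pepper + strawberries with both targets exact would need a negative amount; discard.
Cheapest feasible corner: $2.37.

$2.37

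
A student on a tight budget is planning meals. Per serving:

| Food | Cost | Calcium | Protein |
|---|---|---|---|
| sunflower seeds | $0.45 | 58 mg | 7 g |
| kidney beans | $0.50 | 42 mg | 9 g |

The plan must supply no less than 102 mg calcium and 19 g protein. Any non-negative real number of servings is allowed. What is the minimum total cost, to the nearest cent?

Compare the cost at each extreme point of the feasible region.
sunflower seeds only: max(102/58, 19/7) = 2.714 servings → $1.22.
kidney beans only: max(102/42, 19/9) = 2.429 servings → $1.21.
sunflower seeds + kidney beans with both tight: 0.5263 servings and 1.702 servings → $1.09.
Cheapest feasible corner: $1.09.

$1.09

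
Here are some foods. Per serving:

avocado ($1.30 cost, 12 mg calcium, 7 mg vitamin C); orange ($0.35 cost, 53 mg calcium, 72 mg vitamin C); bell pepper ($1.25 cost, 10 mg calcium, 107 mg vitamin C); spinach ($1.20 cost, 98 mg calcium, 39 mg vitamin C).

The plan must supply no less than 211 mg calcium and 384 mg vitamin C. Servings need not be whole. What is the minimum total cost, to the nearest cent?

$1.87

A basic optimal solution has at most two foods positive. Try each food alone and each pair with both targets met exactly.
avocado only: max(211/12, 384/7) = 54.86 servings → $71.31.
orange only: max(211/53, 384/72) = 5.333 servings → $1.87.
bell pepper only: max(211/10, 384/107) = 21.1 servings → $26.38.
spinach only: max(211/98, 384/39) = 9.846 servings → $11.82.
avocado + orange: the both-tight solution has a negative serving — not a feasible corner.
avocado + bell pepper with both tight: 15.43 servings and 2.579 servings → $23.29.
avocado + spinach: the both-tight solution has a negative serving — not a feasible corner.
orange + bell pepper with both tight: 3.784 servings and 1.042 servings → $2.63.
orange + spinach with both targets exact would need a negative amount; discard.
bell pepper + spinach with both tight: 2.912 servings and 1.856 servings → $5.87.
Cheapest feasible corner: $1.87.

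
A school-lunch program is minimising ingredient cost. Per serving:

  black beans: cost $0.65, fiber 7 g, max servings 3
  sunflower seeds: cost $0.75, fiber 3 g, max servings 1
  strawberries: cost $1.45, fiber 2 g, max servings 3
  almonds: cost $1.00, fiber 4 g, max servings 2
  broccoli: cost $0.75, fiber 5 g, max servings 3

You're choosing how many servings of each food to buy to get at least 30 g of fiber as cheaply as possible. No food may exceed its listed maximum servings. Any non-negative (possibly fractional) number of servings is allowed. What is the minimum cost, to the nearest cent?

Cost per g of fiber: black beans $0.0929, broccoli $0.1500, sunflower seeds $0.2500, almonds $0.2500, strawberries $0.7250.
Take 3 servings of black beans: +21.0 g fiber for $1.95 (total $1.95, still need 9.0 g).
Take 1.8 servings of broccoli: +9.0 g fiber for $1.35 (total $3.30, still need 0.0 g).
Greedy by cheapest-per-g is optimal for a single linear constraint, so the minimum cost is $3.30.

$3.30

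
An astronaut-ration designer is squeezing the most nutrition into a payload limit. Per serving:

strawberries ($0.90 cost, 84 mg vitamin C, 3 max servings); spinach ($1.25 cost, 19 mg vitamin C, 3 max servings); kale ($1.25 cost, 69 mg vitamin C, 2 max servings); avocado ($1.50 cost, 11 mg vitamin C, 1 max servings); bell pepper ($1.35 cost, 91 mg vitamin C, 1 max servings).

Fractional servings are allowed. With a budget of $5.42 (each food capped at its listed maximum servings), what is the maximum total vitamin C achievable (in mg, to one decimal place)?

Vitamin C per dollar: strawberries 93.33, bell pepper 67.41, kale 55.2, spinach 15.2, avocado 7.333.
Take 3 servings of strawberries: spends $2.70, +252.0 mg vitamin C (running total 252.0 mg).
Take 1 serving of bell pepper: spends $1.35, +91.0 mg vitamin C (running total 343.0 mg).
Take 1.096 servings of kale: spends $1.37, +75.6 mg vitamin C (running total 418.6 mg).
Filling greedily by vitamin C-per-dollar is optimal for one linear limit, giving 418.6 mg.

418.6 mg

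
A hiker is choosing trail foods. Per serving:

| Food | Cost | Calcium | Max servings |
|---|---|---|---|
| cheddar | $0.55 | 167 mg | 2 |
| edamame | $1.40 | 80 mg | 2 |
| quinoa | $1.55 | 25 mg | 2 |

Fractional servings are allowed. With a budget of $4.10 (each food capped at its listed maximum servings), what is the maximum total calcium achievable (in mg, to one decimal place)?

497.2 mg

Calcium per dollar: cheddar 303.6, edamame 57.14, quinoa 16.13.
Take 2 servings of cheddar: spends $1.10, +334.0 mg calcium (running total 334.0 mg).
Take 2 servings of edamame: spends $2.80, +160.0 mg calcium (running total 494.0 mg).
Take 0.129 servings of quinoa: spends $0.20, +3.2 mg calcium (running total 497.2 mg).
Greedy by best ratio exhausts the cost allowance optimally: 497.2 mg.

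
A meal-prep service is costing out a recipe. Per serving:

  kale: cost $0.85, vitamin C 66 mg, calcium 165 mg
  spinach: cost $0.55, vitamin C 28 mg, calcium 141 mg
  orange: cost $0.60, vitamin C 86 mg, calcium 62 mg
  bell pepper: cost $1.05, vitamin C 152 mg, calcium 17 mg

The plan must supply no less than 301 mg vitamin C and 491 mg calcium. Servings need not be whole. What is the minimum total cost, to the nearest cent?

With two linear requirements the optimum uses one or two foods; enumerate the corners.
kale only: max(301/66, 491/165) = 4.561 servings → $3.88.
spinach only: max(301/28, 491/141) = 10.75 servings → $5.91.
orange only: max(301/86, 491/62) = 7.919 servings → $4.75.
bell pepper only: max(301/152, 491/17) = 28.88 servings → $30.33.
kale + spinach: the both-tight solution has a negative serving — not a feasible corner.
kale + orange with both tight: 2.334 servings and 1.709 servings → $3.01.
kale + bell pepper with both tight: 2.902 servings and 0.7204 servings → $3.22.
spinach + orange with both tight: 2.268 servings and 2.762 servings → $2.90.
spinach + bell pepper with both tight: 3.317 servings and 1.369 servings → $3.26.
orange + bell pepper: the both-tight solution has a negative serving — not a feasible corner.
The minimum over all feasible corners is $2.90.

$2.90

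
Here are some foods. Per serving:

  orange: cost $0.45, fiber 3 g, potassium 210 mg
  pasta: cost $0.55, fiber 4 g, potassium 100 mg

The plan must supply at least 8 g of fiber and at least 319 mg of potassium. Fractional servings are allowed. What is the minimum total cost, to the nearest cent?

$1.13

orange only: max(8/3, 319/210) = 2.667 servings → $1.20.
pasta only: max(8/4, 319/100) = 3.19 servings → $1.75.
orange + pasta with both tight: 0.8815 servings and 1.339 servings → $1.13.
So the least-cost plan costs $1.13.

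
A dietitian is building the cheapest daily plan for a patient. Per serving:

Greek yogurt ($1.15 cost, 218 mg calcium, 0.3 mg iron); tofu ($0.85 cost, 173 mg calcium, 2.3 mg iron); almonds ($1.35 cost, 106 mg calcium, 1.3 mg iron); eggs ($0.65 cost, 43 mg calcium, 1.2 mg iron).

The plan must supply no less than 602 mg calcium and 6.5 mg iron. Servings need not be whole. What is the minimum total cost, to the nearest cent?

The cheapest plan sits at a corner of the feasible region — with two constraints it uses at most two foods.
Greek yogurt only: max(602/218, 6.5/0.3) = 21.67 servings → $24.92.
tofu only: max(602/173, 6.5/2.3) = 3.48 servings → $2.96.
almonds only: max(602/106, 6.5/1.3) = 5.679 servings → $7.67.
eggs only: max(602/43, 6.5/1.2) = 14 servings → $9.10.
Greek yogurt + tofu with both tight: 0.5786 servings and 2.751 servings → $3.00.
Greek yogurt + almonds with both tight: 0.372 servings and 4.914 servings → $7.06.
Greek yogurt + eggs with both tight: 1.781 servings and 4.971 servings → $5.28.
tofu + almonds: intersection lies outside the first quadrant.
tofu + eggs: the both-tight solution has a negative serving — not a feasible corner.
almonds + eggs: the both-tight solution has a negative serving — not a feasible corner.
So the least-cost plan costs $2.96.

$2.96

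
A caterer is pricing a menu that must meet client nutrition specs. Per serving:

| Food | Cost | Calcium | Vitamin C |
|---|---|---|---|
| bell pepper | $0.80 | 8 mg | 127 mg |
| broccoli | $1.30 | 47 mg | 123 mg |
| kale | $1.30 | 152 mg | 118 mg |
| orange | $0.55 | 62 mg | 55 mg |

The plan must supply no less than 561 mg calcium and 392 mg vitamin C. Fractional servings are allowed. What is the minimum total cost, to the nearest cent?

$4.80

Minimising a linear cost over {calcium ≥ 561, vitamin C ≥ 392, servings ≥ 0} — the optimum is at a vertex, using one or two foods.
bell pepper only: max(561/8, 392/127) = 70.12 servings → $56.10.
broccoli only: max(561/47, 392/123) = 11.94 servings → $15.52.
kale only: max(561/152, 392/118) = 3.691 servings → $4.80.
orange only: max(561/62, 392/55) = 9.048 servings → $4.98.
bell pepper + broccoli: the both-tight solution has a negative serving — not a feasible corner.
bell pepper + kale: intersection lies outside the first quadrant.
bell pepper + orange: the both-tight solution has a negative serving — not a feasible corner.
broccoli + kale: intersection lies outside the first quadrant.
broccoli + orange: the both-tight solution has a negative serving — not a feasible corner.
kale + orange: intersection lies outside the first quadrant.
So the least-cost plan costs $4.80.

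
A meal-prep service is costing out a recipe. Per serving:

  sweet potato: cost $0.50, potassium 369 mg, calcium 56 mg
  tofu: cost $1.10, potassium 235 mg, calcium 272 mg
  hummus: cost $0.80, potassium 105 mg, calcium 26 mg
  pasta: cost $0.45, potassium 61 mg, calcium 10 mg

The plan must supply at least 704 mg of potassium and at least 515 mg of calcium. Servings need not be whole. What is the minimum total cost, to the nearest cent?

$2.30

The cheapest plan sits at a corner of the feasible region — with two constraints it uses at most two foods.
sweet potato only: max(704/369, 515/56) = 9.196 servings → $4.60.
tofu only: max(704/235, 515/272) = 2.996 servings → $3.30.
hummus only: max(704/105, 515/26) = 19.81 servings → $15.85.
pasta only: max(704/61, 515/10) = 51.5 servings → $23.18.
sweet potato + tofu with both tight: 0.808 servings and 1.727 servings → $2.30.
sweet potato + hummus with both targets exact would need a negative amount; discard.
sweet potato + pasta with both targets exact would need a negative amount; discard.
tofu + hummus with both tight: 1.593 servings and 3.139 servings → $4.26.
tofu + pasta with both tight: 1.711 servings and 4.948 servings → $4.11.
hummus + pasta with both targets exact would need a negative amount; discard.
So the least-cost plan costs $2.30.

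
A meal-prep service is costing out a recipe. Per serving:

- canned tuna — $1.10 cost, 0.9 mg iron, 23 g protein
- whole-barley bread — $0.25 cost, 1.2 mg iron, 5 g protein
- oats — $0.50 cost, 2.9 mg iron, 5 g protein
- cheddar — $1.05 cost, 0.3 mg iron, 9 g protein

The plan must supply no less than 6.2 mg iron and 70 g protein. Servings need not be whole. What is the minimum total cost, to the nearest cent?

$3.39

Check every corner: each single food scaled to meet both minima, and each pair solved so both constraints bind.
canned tuna only: max(6.2/0.9, 70/23) = 6.889 servings → $7.58.
whole-barley bread only: max(6.2/1.2, 70/5) = 14 servings → $3.50.
oats only: max(6.2/2.9, 70/5) = 14 servings → $7.00.
cheddar only: max(6.2/0.3, 70/9) = 20.67 servings → $21.70.
canned tuna + whole-barley bread with both tight: 2.294 servings and 3.446 servings → $3.39.
canned tuna + oats with both tight: 2.765 servings and 1.28 servings → $3.68.
canned tuna + cheddar: the both-tight solution has a negative serving — not a feasible corner.
whole-barley bread + oats: intersection lies outside the first quadrant.
whole-barley bread + cheddar with both tight: 3.742 servings and 5.699 servings → $6.92.
oats + cheddar with both tight: 1.415 servings and 6.992 servings → $8.05.
The minimum over all feasible corners is $3.39.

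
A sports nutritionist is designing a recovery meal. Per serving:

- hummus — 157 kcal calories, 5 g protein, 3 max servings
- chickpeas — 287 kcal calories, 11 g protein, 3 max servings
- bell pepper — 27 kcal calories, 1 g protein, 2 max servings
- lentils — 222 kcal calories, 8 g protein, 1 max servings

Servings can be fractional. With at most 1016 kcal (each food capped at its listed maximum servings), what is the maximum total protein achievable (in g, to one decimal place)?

Protein per kcal: chickpeas 0.03833, bell pepper 0.03704, lentils 0.03604, hummus 0.03185.
Take 3 servings of chickpeas: uses 861 kcal, +33.0 g protein (running total 33.0 g).
Take 2 servings of bell pepper: uses 54 kcal, +2.0 g protein (running total 35.0 g).
Take 0.455 servings of lentils: uses 101 kcal, +3.6 g protein (running total 38.6 g).
Filling greedily by protein-per-kcal is optimal for one linear limit, giving 38.6 g.

38.6 g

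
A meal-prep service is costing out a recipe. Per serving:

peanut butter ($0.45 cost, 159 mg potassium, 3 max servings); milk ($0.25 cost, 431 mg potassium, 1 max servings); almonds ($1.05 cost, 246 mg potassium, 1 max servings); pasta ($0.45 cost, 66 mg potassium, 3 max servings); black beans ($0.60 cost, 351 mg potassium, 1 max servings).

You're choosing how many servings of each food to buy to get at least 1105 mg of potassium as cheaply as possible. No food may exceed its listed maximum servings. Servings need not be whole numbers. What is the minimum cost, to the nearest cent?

Cost per mg of potassium: milk $0.0006, black beans $0.0017, peanut butter $0.0028, almonds $0.0043, pasta $0.0068.
Take 1 serving of milk: +431.0 mg potassium for $0.25 (total $0.25, still need 674.0 mg).
Take 1 serving of black beans: +351.0 mg potassium for $0.60 (total $0.85, still need 323.0 mg).
Take 2.031 servings of peanut butter: +323.0 mg potassium for $0.91 (total $1.76, still need 0.0 mg).
Greedy by cheapest-per-mg is optimal for a single linear constraint, so the minimum cost is $1.76.

$1.76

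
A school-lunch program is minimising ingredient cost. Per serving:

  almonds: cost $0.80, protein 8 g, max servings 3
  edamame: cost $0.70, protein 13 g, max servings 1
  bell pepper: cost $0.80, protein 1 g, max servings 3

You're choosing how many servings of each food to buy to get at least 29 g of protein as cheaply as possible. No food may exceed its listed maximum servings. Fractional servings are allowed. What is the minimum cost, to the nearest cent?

$2.30

Cost per g of protein: edamame $0.0538, almonds $0.1000, bell pepper $0.8000.
Take 1 serving of edamame: +13.0 g protein for $0.70 (total $0.70, still need 16.0 g).
Take 2 servings of almonds: +16.0 g protein for $1.60 (total $2.30, still need 0.0 g).
Filling from the cheapest source first is optimal under one linear minimum: $2.30.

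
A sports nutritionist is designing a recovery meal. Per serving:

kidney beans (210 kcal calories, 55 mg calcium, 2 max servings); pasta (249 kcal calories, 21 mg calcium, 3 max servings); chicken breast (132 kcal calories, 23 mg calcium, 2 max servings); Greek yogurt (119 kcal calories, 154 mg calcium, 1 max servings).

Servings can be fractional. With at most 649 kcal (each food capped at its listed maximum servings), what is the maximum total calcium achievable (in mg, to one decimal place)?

283.2 mg

Calcium per kcal: Greek yogurt 1.294, kidney beans 0.2619, chicken breast 0.1742, pasta 0.08434.
Take 1 serving of Greek yogurt: uses 119 kcal, +154.0 mg calcium (running total 154.0 mg).
Take 2 servings of kidney beans: uses 420 kcal, +110.0 mg calcium (running total 264.0 mg).
Take 0.8333 servings of chicken breast: uses 110 kcal, +19.2 mg calcium (running total 283.2 mg).
Filling greedily by calcium-per-kcal is optimal for one linear limit, giving 283.2 mg.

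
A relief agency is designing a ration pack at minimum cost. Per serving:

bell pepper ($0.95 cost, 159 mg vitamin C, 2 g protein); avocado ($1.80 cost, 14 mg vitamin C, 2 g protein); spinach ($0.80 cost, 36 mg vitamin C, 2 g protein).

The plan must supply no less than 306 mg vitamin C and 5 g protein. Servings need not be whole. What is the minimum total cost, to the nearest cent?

The cheapest plan sits at a corner of the feasible region — with two constraints it uses at most two foods.
bell pepper only: max(306/159, 5/2) = 2.5 servings → $2.38.
avocado only: max(306/14, 5/2) = 21.86 servings → $39.34.
spinach only: max(306/36, 5/2) = 8.5 servings → $6.80.
bell pepper + avocado with both tight: 1.869 servings and 0.631 servings → $2.91.
bell pepper + spinach with both tight: 1.756 servings and 0.7439 servings → $2.26.
avocado + spinach: the both-tight solution has a negative serving — not a feasible corner.
The minimum over all feasible corners is $2.26.

$2.26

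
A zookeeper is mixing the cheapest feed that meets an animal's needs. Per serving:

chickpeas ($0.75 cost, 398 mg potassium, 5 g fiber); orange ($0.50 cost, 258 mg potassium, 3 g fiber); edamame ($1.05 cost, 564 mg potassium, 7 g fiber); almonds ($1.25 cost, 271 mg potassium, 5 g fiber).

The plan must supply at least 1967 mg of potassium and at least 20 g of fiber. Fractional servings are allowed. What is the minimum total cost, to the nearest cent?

$3.66

The cheapest plan sits at a corner of the feasible region — with two constraints it uses at most two foods.
chickpeas only: max(1967/398, 20/5) = 4.942 servings → $3.71.
orange only: max(1967/258, 20/3) = 7.624 servings → $3.81.
edamame only: max(1967/564, 20/7) = 3.488 servings → $3.66.
almonds only: max(1967/271, 20/5) = 7.258 servings → $9.07.
chickpeas + orange with both targets exact would need a negative amount; discard.
chickpeas + edamame: the both-tight solution has a negative serving — not a feasible corner.
chickpeas + almonds with both targets exact would need a negative amount; discard.
orange + edamame with both targets exact would need a negative amount; discard.
orange + almonds: the both-tight solution has a negative serving — not a feasible corner.
edamame + almonds: the both-tight solution has a negative serving — not a feasible corner.
Cheapest feasible corner: $3.66.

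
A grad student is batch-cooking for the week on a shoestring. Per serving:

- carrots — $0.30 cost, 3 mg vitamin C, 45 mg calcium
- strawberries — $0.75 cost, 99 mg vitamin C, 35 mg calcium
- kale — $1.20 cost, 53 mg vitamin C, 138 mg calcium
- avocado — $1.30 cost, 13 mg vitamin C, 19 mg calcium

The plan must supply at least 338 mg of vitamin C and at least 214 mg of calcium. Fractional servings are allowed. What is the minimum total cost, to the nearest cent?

$3.16

The cheapest plan sits at a corner of the feasible region — with two constraints it uses at most two foods.
carrots only: max(338/3, 214/45) = 112.7 servings → $33.80.
strawberries only: max(338/99, 214/35) = 6.114 servings → $4.59.
kale only: max(338/53, 214/138) = 6.377 servings → $7.65.
avocado only: max(338/13, 214/19) = 26 servings → $33.80.
carrots + strawberries with both tight: 2.151 servings and 3.349 servings → $3.16.
carrots + kale with both targets exact would need a negative amount; discard.
carrots + avocado with both targets exact would need a negative amount; discard.
strawberries + kale with both tight: 2.99 servings and 0.7924 servings → $3.19.
strawberries + avocado with both tight: 2.553 servings and 6.561 servings → $10.44.
kale + avocado with both targets exact would need a negative amount; discard.
The minimum over all feasible corners is $3.16.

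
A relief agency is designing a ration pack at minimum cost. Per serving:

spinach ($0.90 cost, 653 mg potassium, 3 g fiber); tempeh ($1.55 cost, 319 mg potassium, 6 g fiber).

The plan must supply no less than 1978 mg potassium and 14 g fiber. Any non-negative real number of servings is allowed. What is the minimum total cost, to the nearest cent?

$3.93

A basic optimal solution has at most two foods positive. Try each food alone and each pair with both targets met exactly.
spinach only: max(1978/653, 14/3) = 4.667 servings → $4.20.
tempeh only: max(1978/319, 14/6) = 6.201 servings → $9.61.
spinach + tempeh with both tight: 2.5 servings and 1.083 servings → $3.93.
So the least-cost plan costs $3.93.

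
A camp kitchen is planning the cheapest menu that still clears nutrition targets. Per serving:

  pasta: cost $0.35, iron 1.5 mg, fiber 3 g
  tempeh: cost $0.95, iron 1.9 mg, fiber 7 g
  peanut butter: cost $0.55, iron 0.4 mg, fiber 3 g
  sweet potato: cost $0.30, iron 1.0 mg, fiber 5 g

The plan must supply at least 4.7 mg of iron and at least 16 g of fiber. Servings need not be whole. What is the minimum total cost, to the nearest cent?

$1.24

An LP optimum is at a vertex; with two nutrient constraints at most two foods are used. Check each candidate.
pasta only: max(4.7/1.5, 16/3) = 5.333 servings → $1.87.
tempeh only: max(4.7/1.9, 16/7) = 2.474 servings → $2.35.
peanut butter only: max(4.7/0.4, 16/3) = 11.75 servings → $6.46.
sweet potato only: max(4.7/1.0, 16/5) = 4.7 servings → $1.41.
pasta + tempeh with both tight: 0.5208 servings and 2.062 servings → $2.14.
pasta + peanut butter with both tight: 2.333 servings and 3 servings → $2.47.
pasta + sweet potato with both tight: 1.667 servings and 2.2 servings → $1.24.
tempeh + peanut butter: the both-tight solution has a negative serving — not a feasible corner.
tempeh + sweet potato: the both-tight solution has a negative serving — not a feasible corner.
peanut butter + sweet potato: the both-tight solution has a negative serving — not a feasible corner.
So the least-cost plan costs $1.24.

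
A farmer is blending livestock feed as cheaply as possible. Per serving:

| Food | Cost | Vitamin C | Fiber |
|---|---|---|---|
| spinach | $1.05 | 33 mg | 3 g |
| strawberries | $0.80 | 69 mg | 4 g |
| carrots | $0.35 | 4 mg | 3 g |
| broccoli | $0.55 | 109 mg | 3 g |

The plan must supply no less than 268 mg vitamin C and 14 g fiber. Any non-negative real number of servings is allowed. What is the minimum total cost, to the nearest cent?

With two linear requirements the optimum uses one or two foods; enumerate the corners.
spinach only: max(268/33, 14/3) = 8.121 servings → $8.53.
strawberries only: max(268/69, 14/4) = 3.884 servings → $3.11.
carrots only: max(268/4, 14/3) = 67 servings → $23.45.
broccoli only: max(268/109, 14/3) = 4.667 servings → $2.57.
spinach + strawberries with both targets exact would need a negative amount; discard.
spinach + carrots: intersection lies outside the first quadrant.
spinach + broccoli with both tight: 3.167 servings and 1.5 servings → $4.15.
strawberries + carrots: intersection lies outside the first quadrant.
strawberries + broccoli with both tight: 3.153 servings and 0.4629 servings → $2.78.
carrots + broccoli with both tight: 2.292 servings and 2.375 servings → $2.11.
Cheapest feasible corner: $2.11.

$2.11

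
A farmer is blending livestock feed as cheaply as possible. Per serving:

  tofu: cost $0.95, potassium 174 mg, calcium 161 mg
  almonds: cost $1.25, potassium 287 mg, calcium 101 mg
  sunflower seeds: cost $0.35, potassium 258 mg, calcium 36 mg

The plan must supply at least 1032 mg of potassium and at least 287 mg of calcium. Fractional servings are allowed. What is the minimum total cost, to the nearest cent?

A basic optimal solution has at most two foods positive. Try each food alone and each pair with both targets met exactly.
tofu only: max(1032/174, 287/161) = 5.931 servings → $5.63.
almonds only: max(1032/287, 287/101) = 3.596 servings → $4.49.
sunflower seeds only: max(1032/258, 287/36) = 7.972 servings → $2.79.
tofu + almonds: intersection lies outside the first quadrant.
tofu + sunflower seeds with both tight: 1.046 servings and 3.295 servings → $2.15.
almonds + sunflower seeds with both tight: 2.346 servings and 1.39 servings → $3.42.
Cheapest feasible corner: $2.15.

$2.15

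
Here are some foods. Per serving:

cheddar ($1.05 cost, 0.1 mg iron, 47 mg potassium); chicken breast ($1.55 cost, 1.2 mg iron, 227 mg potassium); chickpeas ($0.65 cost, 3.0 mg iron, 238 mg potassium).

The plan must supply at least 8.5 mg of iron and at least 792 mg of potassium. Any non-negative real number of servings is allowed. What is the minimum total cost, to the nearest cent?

The cheapest plan sits at a corner of the feasible region — with two constraints it uses at most two foods.
cheddar only: max(8.5/0.1, 792/47) = 85 servings → $89.25.
chicken breast only: max(8.5/1.2, 792/227) = 7.083 servings → $10.98.
chickpeas only: max(8.5/3.0, 792/238) = 3.328 servings → $2.16.
cheddar + chicken breast with both targets exact would need a negative amount; discard.
cheddar + chickpeas with both tight: 3.012 servings and 2.733 servings → $4.94.
chicken breast + chickpeas with both tight: 0.8928 servings and 2.476 servings → $2.99.
So the least-cost plan costs $2.16.

$2.16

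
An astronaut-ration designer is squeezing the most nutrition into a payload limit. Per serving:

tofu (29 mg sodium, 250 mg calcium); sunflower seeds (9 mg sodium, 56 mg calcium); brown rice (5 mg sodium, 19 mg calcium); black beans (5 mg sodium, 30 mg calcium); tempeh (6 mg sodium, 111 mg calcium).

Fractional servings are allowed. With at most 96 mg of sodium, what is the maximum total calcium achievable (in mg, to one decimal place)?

1776.0 mg

Calcium per mg sodium: tempeh 18.5, tofu 8.621, sunflower seeds 6.222, black beans 6, brown rice 3.8.
With no serving limits, spend the whole sodium allowance on tempeh: 96 mg / 6 mg × 111 mg = 1776.0 mg.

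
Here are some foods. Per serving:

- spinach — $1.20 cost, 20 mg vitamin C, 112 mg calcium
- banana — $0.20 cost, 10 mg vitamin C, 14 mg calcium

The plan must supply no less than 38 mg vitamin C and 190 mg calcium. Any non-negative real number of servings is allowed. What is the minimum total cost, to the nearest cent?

The cheapest plan sits at a corner of the feasible region — with two constraints it uses at most two foods.
spinach only: max(38/20, 190/112) = 1.9 servings → $2.28.
banana only: max(38/10, 190/14) = 13.57 servings → $2.71.
spinach + banana with both tight: 1.629 servings and 0.5429 servings → $2.06.
Cheapest feasible corner: $2.06.

$2.06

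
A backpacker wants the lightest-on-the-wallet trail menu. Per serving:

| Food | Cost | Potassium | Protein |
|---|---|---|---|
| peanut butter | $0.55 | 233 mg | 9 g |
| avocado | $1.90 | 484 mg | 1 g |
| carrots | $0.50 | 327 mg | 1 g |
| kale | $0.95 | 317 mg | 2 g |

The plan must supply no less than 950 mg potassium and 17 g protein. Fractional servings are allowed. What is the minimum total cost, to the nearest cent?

$1.78

For a min-cost LP with two ≥-constraints, a basic feasible solution has at most two positive variables.
peanut butter only: max(950/233, 17/9) = 4.077 servings → $2.24.
avocado only: max(950/484, 17/1) = 17 servings → $32.30.
carrots only: max(950/327, 17/1) = 17 servings → $8.50.
kale only: max(950/317, 17/2) = 8.5 servings → $8.07.
peanut butter + avocado with both tight: 1.765 servings and 1.113 servings → $3.09.
peanut butter + carrots with both tight: 1.701 servings and 1.693 servings → $1.78.
peanut butter + kale with both tight: 1.462 servings and 1.922 servings → $2.63.
avocado + carrots: the both-tight solution has a negative serving — not a feasible corner.
avocado + kale: intersection lies outside the first quadrant.
carrots + kale with both targets exact would need a negative amount; discard.
So the least-cost plan costs $1.78.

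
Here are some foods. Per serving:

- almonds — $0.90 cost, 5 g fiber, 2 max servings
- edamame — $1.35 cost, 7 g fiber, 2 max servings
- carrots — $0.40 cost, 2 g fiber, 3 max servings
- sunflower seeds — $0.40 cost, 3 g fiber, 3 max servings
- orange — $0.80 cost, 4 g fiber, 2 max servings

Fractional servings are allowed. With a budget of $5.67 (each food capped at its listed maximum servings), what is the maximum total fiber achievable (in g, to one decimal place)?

Fiber per dollar: sunflower seeds 7.5, almonds 5.556, edamame 5.185, carrots 5, orange 5.
Take 3 servings of sunflower seeds: spends $1.20, +9.0 g fiber (running total 9.0 g).
Take 2 servings of almonds: spends $1.80, +10.0 g fiber (running total 19.0 g).
Take 1.978 servings of edamame: spends $2.67, +13.8 g fiber (running total 32.8 g).
Greedy by best ratio exhausts the cost allowance optimally: 32.8 g.

32.8 g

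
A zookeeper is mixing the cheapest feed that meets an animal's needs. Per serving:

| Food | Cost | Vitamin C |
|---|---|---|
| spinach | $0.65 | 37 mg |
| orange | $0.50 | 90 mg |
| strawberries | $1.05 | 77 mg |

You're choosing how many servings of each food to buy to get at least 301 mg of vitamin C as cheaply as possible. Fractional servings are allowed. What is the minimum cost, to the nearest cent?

$1.67

Cost per mg of vitamin C: orange $0.0056, strawberries $0.0136, spinach $0.0176.
With no serving limits, use only orange: 301 mg / 90 mg = 3.344 servings × $0.50 = $1.67.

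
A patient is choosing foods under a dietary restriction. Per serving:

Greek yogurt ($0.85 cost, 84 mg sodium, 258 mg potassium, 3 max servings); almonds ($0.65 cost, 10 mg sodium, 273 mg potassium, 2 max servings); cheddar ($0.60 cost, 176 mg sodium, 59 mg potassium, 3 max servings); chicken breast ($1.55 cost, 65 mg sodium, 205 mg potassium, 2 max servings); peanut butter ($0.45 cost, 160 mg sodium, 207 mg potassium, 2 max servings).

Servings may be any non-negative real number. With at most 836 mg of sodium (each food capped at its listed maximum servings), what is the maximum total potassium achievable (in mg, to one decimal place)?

2182.2 mg

Potassium per mg sodium: almonds 27.3, chicken breast 3.154, Greek yogurt 3.071, peanut butter 1.294, cheddar 0.3352.
Take 2 servings of almonds: uses 20 mg sodium, +546.0 mg potassium (running total 546.0 mg).
Take 2 servings of chicken breast: uses 130 mg sodium, +410.0 mg potassium (running total 956.0 mg).
Take 3 servings of Greek yogurt: uses 252 mg sodium, +774.0 mg potassium (running total 1730.0 mg).
Take 2 servings of peanut butter: uses 320 mg sodium, +414.0 mg potassium (running total 2144.0 mg).
Take 0.6477 servings of cheddar: uses 114 mg sodium, +38.2 mg potassium (running total 2182.2 mg).
Filling greedily by potassium-per-mg sodium is optimal for one linear limit, giving 2182.2 mg.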